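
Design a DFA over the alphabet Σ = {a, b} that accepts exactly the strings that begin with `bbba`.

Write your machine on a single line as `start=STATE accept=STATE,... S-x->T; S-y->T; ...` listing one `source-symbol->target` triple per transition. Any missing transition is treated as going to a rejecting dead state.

Walk along `bbba` while the input agrees: from S0 take `b` to S1, and so on. Any deviation drops to the rejecting sink S5. Once S4 is reached the prefix is confirmed and every continuation is accepted.
6 states suffice.
        a   b  
>  S0   S5  S1 
   S1   S5  S2 
   S2   S5  S3 
   S3   S4  S5 
 * S4   S4  S4 
   S5   S5  S5 
(> = start, * = accepting)

start=S0; accept=S4; S0-a->S5; S0-b->S1; S1-a->S5; S1-b->S2; S2-a->S5; S2-b->S3; S3-a->S4; S3-b->S5; S4-a->S4; S4-b->S4; S5-a->S5; S5-b->S5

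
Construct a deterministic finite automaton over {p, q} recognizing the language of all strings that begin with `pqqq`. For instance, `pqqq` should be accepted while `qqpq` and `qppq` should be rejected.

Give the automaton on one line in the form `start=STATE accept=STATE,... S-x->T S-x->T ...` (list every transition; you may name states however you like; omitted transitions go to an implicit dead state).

Walk along `pqqq` while the input agrees: from A take `p` to B, and so on. Any deviation drops to the rejecting sink F. Once E is reached the prefix is confirmed and every continuation is accepted.
6 states suffice.
       p  q 
>  A   B  F 
   B   F  C 
   C   F  D 
   D   F  E 
 * E   E  E 
   F   F  F 
(> = start, * = accepting)

start=A accept=E A-p->B A-q->F B-p->F B-q->C C-p->F C-q->D D-p->F D-q->E E-p->E E-q->E F-p->F F-q->F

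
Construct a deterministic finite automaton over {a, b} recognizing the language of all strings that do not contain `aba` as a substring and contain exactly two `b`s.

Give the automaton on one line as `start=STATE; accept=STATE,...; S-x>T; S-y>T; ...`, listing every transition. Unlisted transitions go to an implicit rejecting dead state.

Build one automaton per condition and run them in lockstep. The first has 4 states tracking partial matches of the forbidden pattern `aba`; the second has 4 states tracking the count of `b`s, saturating at 3. A product state is a pair (one from each), accepting exactly when both do. Minimizing collapses redundant product states.
        a   b  
>  q0   q1  q2 
   q1   q1  q3 
   q2   q4  q5 
   q3   q6  q5 
   q4   q4  q7 
 * q5   q5  q6 
   q6   q6  q6 
 * q7   q6  q6 
(> = start, * = accepting)

start=q0; accept=q5,q7; q0-a>q1; q0-b>q2; q1-a>q1; q1-b>q3; q2-a>q4; q2-b>q5; q3-a>q6; q3-b>q5; q4-a>q4; q4-b>q7; q5-a>q5; q5-b>q6; q6-a>q6; q6-b>q6; q7-a>q6; q7-b>q6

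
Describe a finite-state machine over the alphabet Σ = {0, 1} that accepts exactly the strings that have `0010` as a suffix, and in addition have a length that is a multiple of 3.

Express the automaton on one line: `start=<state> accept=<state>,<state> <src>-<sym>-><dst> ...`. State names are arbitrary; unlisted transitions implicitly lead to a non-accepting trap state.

start=q0 accept=q6 q0-0->q1 q0-1->q1 q1-0->q2 q1-1->q2 q2-0->q3 q2-1->q0 q3-0->q4 q3-1->q1 q4-0->q2 q4-1->q5 q5-0->q6 q5-1->q0 q6-0->q4 q6-1->q1

Handle the two conditions separately and then intersect. One (5 states) tracks how much of the suffix `0010` has currently been matched; the other (3 states) tracks the input length modulo 3. Each combined state is a pair, one component from each; accept when both components accept. Minimizing collapses redundant product states.
        0   1  
>  q0   q1  q1 
   q1   q2  q2 
   q2   q3  q0 
   q3   q4  q1 
   q4   q2  q5 
   q5   q6  q0 
 * q6   q4  q1 
(> = start, * = accepting)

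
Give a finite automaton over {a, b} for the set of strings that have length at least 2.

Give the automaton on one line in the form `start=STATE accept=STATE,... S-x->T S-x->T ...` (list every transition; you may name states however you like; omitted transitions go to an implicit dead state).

start=q0 accept=q2,q3 q0-a->q1 q0-b->q1 q1-a->q2 q1-b->q2 q2-a->q3 q2-b->q3 q3-a->q3 q3-b->q3

Count input length up to 3: every symbol moves from q0 toward q3, which means 'more than 2' and absorbs. Accept from {q2, q3}.
A 4-state machine:
        a   b  
>  q0   q1  q1 
   q1   q2  q2 
 * q2   q3  q3 
 * q3   q3  q3 
(> = start, * = accepting)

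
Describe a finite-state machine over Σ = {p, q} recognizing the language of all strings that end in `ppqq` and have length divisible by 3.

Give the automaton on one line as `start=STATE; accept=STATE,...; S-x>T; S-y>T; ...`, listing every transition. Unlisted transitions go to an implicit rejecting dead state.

start=s0; accept=s14; s0-p>s1; s0-q>s2; s1-p>s3; s1-q>s4; s2-p>s5; s2-q>s4; s3-p>s6; s3-q>s7; s4-p>s8; s4-q>s0; s5-p>s6; s5-q>s0; s6-p>s9; s6-q>s10; s7-p>s1; s7-q>s11; s8-p>s9; s8-q>s2; s9-p>s3; s9-q>s12; s10-p>s5; s10-q>s13; s11-p>s5; s11-q>s4; s12-p>s8; s12-q>s14; s13-p>s8; s13-q>s0; s14-p>s1; s14-q>s2

Build one automaton per condition and run them in lockstep. The first has 5 states tracking how much of the suffix `ppqq` has currently been matched; the second has 3 states tracking the input length modulo 3. A product state is a pair (one from each), accepting exactly when both do.
15 states suffice.
          p    q  
>  s0     s1   s2 
   s1     s3   s4 
   s2     s5   s4 
   s3     s6   s7 
   s4     s8   s0 
   s5     s6   s0 
   s6     s9  s10 
   s7     s1  s11 
   s8     s9   s2 
   s9     s3  s12 
   s10    s5  s13 
   s11    s5   s4 
   s12    s8  s14 
   s13    s8   s0 
 * s14    s1   s2 
(> = start, * = accepting)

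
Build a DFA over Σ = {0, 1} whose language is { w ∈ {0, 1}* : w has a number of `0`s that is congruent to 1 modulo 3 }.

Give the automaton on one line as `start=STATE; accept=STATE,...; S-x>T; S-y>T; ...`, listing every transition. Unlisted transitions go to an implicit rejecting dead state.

start=A; accept=B; A-0>B; A-1>A; B-0>C; B-1>B; C-0>A; C-1>C

The only thing that matters is how many `0`s have appeared, reduced mod 3. Use one state per residue: A for 0, …, C for 2. Reading `0` moves to the next residue; anything else stays put. B is accepting.
With 3 states:
       0  1 
>  A   B  A 
 * B   C  B 
   C   A  C 
(> = start, * = accepting)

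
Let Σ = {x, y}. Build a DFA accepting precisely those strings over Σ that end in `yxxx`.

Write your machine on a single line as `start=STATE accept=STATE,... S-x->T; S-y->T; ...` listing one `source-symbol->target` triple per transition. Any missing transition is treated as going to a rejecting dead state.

Remember how much of `yxxx` the current input suffix matches. State q0 means no match yet; q1 means the last symbol is `y`; q2 means the last 2 symbols are `yx`; q3 means the last 3 symbols are `yxx`; q4 means the last 4 symbols are `yxxx`. Only q4 accepts. On a mismatch, fall back to the longest proper suffix that is still a prefix of `yxxx`.
        x   y  
>  q0   q0  q1 
   q1   q2  q1 
   q2   q3  q1 
   q3   q4  q1 
 * q4   q0  q1 
(> = start, * = accepting)

start=q0; accept=q4; q0-x->q0; q0-y->q1; q1-x->q2; q1-y->q1; q2-x->q3; q2-y->q1; q3-x->q4; q3-y->q1; q4-x->q0; q4-y->q1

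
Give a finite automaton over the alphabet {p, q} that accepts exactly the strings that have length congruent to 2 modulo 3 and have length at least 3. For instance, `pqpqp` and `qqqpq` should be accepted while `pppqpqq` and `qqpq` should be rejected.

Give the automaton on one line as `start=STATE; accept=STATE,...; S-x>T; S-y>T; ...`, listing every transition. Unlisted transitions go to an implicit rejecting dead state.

Handle the two conditions separately and then intersect. The first has 3 states tracking the input length modulo 3; the second has 5 states tracking the input length, saturating at 4. A product state is a pair (one from each), accepting exactly when both do.
A 7-state machine:
       p  q 
>  A   B  B 
   B   C  C 
   C   D  D 
   D   E  E 
   E   F  F 
 * F   G  G 
   G   E  E 
(> = start, * = accepting)

start=A; accept=F; A-p>B; A-q>B; B-p>C; B-q>C; C-p>D; C-q>D; D-p>E; D-q>E; E-p>F; E-q>F; F-p>G; F-q>G; G-p>E; G-q>E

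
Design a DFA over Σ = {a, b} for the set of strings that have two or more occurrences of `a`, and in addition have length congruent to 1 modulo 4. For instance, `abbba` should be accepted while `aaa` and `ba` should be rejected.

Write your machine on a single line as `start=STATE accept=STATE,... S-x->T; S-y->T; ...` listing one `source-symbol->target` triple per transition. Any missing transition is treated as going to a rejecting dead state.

Handle the two conditions separately and then intersect. One (4 states) tracks the count of `a`s, saturating at 3; the other (4 states) tracks the input length modulo 4. Each combined state is a pair, one component from each; accept when both components accept.
          a    b  
>  q0     q1   q2 
   q1     q3   q4 
   q2     q4   q5 
   q3     q6   q7 
   q4     q7   q8 
   q5     q8   q9 
   q6    q10  q10 
   q7    q10  q11 
   q8    q11  q12 
   q9    q12   q0 
   q10   q13  q13 
   q11   q13  q14 
   q12   q14   q1 
 * q13   q15  q15 
 * q14   q15   q3 
   q15    q6   q6 
(> = start, * = accepting)

start=q0; accept=q13,q14; q0-a->q1; q0-b->q2; q1-a->q3; q1-b->q4; q2-a->q4; q2-b->q5; q3-a->q6; q3-b->q7; q4-a->q7; q4-b->q8; q5-a->q8; q5-b->q9; q6-a->q10; q6-b->q10; q7-a->q10; q7-b->q11; q8-a->q11; q8-b->q12; q9-a->q12; q9-b->q0; q10-a->q13; q10-b->q13; q11-a->q13; q11-b->q14; q12-a->q14; q12-b->q1; q13-a->q15; q13-b->q15; q14-a->q15; q14-b->q3; q15-a->q6; q15-b->q6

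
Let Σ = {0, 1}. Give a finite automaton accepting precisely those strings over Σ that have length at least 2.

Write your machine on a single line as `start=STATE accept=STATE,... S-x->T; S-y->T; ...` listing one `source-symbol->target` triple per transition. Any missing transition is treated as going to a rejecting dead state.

start=q0; accept=q2,q3; q0-0->q1; q0-1->q1; q1-0->q2; q1-1->q2; q2-0->q3; q2-1->q3; q3-0->q3; q3-1->q3

We only need to distinguish lengths 0, 1, …, 2, and '>2'. Chain q0 → q1 → q2 → q3 on every symbol, with q3 looping. Accepting states: {q2, q3}.
        0   1  
>  q0   q1  q1 
   q1   q2  q2 
 * q2   q3  q3 
 * q3   q3  q3 
(> = start, * = accepting)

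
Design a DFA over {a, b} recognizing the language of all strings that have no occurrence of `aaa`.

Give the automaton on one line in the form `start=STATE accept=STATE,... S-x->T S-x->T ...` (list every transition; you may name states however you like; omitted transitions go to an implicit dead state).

Track partial matches of the forbidden pattern `aaa`. State q3 is a dead state reached once `aaa` has occurred; every other state accepts. q0 means no part of `aaa` is currently matched.
        a   b  
>* q0   q1  q0 
 * q1   q2  q0 
 * q2   q3  q0 
   q3   q3  q3 
(> = start, * = accepting)

start=q0 accept=q0,q1,q2 q0-a->q1 q0-b->q0 q1-a->q2 q1-b->q0 q2-a->q3 q2-b->q0 q3-a->q3 q3-b->q3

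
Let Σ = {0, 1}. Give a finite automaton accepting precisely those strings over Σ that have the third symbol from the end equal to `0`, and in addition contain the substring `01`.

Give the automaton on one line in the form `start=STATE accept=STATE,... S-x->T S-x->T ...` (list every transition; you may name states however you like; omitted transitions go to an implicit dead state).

start=A accept=E,F,G,K A-0->B A-1->A B-0->C B-1->D C-0->C C-1->E D-0->F D-1->G E-0->F E-1->G F-0->H F-1->D G-0->I G-1->J H-0->K H-1->E I-0->H I-1->D J-0->I J-1->J K-0->K K-1->E

Handle the two conditions separately and then intersect. One (15 states) tracks the last 3 symbols read; the other (3 states) tracks whether and how much of `01` has been seen. Each combined state is a pair, one component from each; accept when both components accept. Minimizing collapses redundant product states.
11 states suffice.
       0  1 
>  A   B  A 
   B   C  D 
   C   C  E 
   D   F  G 
 * E   F  G 
 * F   H  D 
 * G   I  J 
   H   K  E 
   I   H  D 
   J   I  J 
 * K   K  E 
(> = start, * = accepting)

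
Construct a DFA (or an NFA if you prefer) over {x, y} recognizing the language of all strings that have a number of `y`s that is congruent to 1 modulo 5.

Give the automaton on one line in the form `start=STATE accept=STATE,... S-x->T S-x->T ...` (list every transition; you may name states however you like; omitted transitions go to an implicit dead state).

The only thing that matters is how many `y`s have appeared, reduced mod 5. Use one state per residue: s0 for 0, …, s4 for 4. Reading `y` moves to the next residue; anything else stays put. s1 is accepting.
5 states suffice.
        x   y  
>  s0   s0  s1 
 * s1   s1  s2 
   s2   s2  s3 
   s3   s3  s4 
   s4   s4  s0 
(> = start, * = accepting)

start=s0 accept=s1 s0-x->s0 s0-y->s1 s1-x->s1 s1-y->s2 s2-x->s2 s2-y->s3 s3-x->s3 s3-y->s4 s4-x->s4 s4-y->s0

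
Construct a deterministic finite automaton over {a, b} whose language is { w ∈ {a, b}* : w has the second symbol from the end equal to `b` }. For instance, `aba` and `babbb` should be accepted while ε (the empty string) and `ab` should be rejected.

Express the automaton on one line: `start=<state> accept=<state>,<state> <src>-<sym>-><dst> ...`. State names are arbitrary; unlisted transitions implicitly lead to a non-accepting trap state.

Because acceptance depends on a position counted from the end, the machine has to buffer the most recent 2 symbols. Make each state the string of the last up-to-2 symbols read; on input `x` shift the window left and append `x`. Accept when the buffered window has length 2 and begins with `b`.
With 7 states:
        a   b  
>  q0   q1  q2 
   q1   q3  q4 
   q2   q5  q6 
   q3   q3  q4 
   q4   q5  q6 
 * q5   q3  q4 
 * q6   q5  q6 
(> = start, * = accepting)

start=q0 accept=q5,q6 q0-a->q1 q0-b->q2 q1-a->q3 q1-b->q4 q2-a->q5 q2-b->q6 q3-a->q3 q3-b->q4 q4-a->q5 q4-b->q6 q5-a->q3 q5-b->q4 q6-a->q5 q6-b->q6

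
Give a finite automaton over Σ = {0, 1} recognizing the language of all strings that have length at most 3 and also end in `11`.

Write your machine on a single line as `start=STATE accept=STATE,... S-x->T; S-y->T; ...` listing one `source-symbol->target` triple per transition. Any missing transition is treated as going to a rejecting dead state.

start=q0; accept=q5,q6; q0-0->q1; q0-1->q2; q1-0->q3; q1-1->q4; q2-0->q3; q2-1->q5; q3-0->q3; q3-1->q3; q4-0->q3; q4-1->q6; q5-0->q3; q5-1->q6; q6-0->q3; q6-1->q3

Handle the two conditions separately and then intersect. The first has 5 states tracking the input length, saturating at 4; the second has 3 states tracking how much of the suffix `11` has currently been matched. A product state is a pair (one from each), accepting exactly when both do. After merging equivalent states the machine shrinks.
7 states suffice.
        0   1  
>  q0   q1  q2 
   q1   q3  q4 
   q2   q3  q5 
   q3   q3  q3 
   q4   q3  q6 
 * q5   q3  q6 
 * q6   q3  q3 
(> = start, * = accepting)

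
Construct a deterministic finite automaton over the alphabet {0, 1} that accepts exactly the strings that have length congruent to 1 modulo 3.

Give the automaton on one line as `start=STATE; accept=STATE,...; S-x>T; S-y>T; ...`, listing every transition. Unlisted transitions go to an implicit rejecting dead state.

start=s0; accept=s1; s0-0>s1; s0-1>s1; s1-0>s2; s1-1>s2; s2-0>s0; s2-1>s0

Only the length mod 3 matters, so use a 3-cycle: from any state, every input symbol moves to the next state, wrapping s2 back to s0. Mark s1 accepting.
        0   1  
>  s0   s1  s1 
 * s1   s2  s2 
   s2   s0  s0 
(> = start, * = accepting)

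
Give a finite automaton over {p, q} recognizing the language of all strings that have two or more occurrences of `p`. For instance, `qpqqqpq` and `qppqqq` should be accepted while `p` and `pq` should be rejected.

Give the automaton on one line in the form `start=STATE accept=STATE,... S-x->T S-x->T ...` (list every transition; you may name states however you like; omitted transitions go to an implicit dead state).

Count `p`s, saturating at 3: states s0 through s2 mean 0 through 2 `p`s seen; s3 means more than 2. Each `p` increments (capped at s3); other symbols loop. Accept from {s2, s3}.
A 4-state machine:
        p   q  
>  s0   s1  s0 
   s1   s2  s1 
 * s2   s3  s2 
 * s3   s3  s3 
(> = start, * = accepting)

start=s0 accept=s2,s3 s0-p->s1 s0-q->s0 s1-p->s2 s1-q->s1 s2-p->s3 s2-q->s2 s3-p->s3 s3-q->s3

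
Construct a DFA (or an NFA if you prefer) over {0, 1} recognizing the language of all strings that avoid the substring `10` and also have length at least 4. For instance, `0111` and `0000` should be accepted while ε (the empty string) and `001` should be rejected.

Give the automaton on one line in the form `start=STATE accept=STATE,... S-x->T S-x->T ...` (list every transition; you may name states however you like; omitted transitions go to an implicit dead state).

Handle the two conditions separately and then intersect. One (3 states) tracks partial matches of the forbidden pattern `10`; the other (6 states) tracks the input length, saturating at 5. Each combined state is a pair, one component from each; accept when both components accept.
15 states suffice.
          0    1  
>  S0     S1   S2 
   S1     S3   S4 
   S2     S5   S4 
   S3     S6   S7 
   S4     S8   S7 
   S5     S8   S8 
   S6     S9  S10 
   S7    S11  S10 
   S8    S11  S11 
 * S9    S12  S13 
 * S10   S14  S13 
   S11   S14  S14 
 * S12   S12  S13 
 * S13   S14  S13 
   S14   S14  S14 
(> = start, * = accepting)

start=S0 accept=S9,S10,S12,S13 S0-0->S1 S0-1->S2 S1-0->S3 S1-1->S4 S2-0->S5 S2-1->S4 S3-0->S6 S3-1->S7 S4-0->S8 S4-1->S7 S5-0->S8 S5-1->S8 S6-0->S9 S6-1->S10 S7-0->S11 S7-1->S10 S8-0->S11 S8-1->S11 S9-0->S12 S9-1->S13 S10-0->S14 S10-1->S13 S11-0->S14 S11-1->S14 S12-0->S12 S12-1->S13 S13-0->S14 S13-1->S13 S14-0->S14 S14-1->S14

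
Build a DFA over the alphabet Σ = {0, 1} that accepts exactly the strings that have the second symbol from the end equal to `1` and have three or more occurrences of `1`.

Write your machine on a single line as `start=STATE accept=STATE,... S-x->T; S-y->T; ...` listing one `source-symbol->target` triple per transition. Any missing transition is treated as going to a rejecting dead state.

start=q0; accept=q4,q6; q0-0->q0; q0-1->q1; q1-0->q1; q1-1->q2; q2-0->q3; q2-1->q4; q3-0->q3; q3-1->q5; q4-0->q6; q4-1->q4; q5-0->q6; q5-1->q4; q6-0->q3; q6-1->q5

Handle the two conditions separately and then intersect. The first has 7 states tracking the last 2 symbols read; the second has 5 states tracking the count of `1`s, saturating at 4. A product state is a pair (one from each), accepting exactly when both do. Minimizing collapses redundant product states.
A 7-state machine:
        0   1  
>  q0   q0  q1 
   q1   q1  q2 
   q2   q3  q4 
   q3   q3  q5 
 * q4   q6  q4 
   q5   q6  q4 
 * q6   q3  q5 
(> = start, * = accepting)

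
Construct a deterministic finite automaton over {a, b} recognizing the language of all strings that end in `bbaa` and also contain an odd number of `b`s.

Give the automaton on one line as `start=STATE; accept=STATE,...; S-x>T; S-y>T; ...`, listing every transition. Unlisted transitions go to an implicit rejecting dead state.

start=q0; accept=q5; q0-a>q0; q0-b>q1; q1-a>q1; q1-b>q2; q2-a>q0; q2-b>q3; q3-a>q4; q3-b>q2; q4-a>q5; q4-b>q2; q5-a>q1; q5-b>q2

Run two small machines in parallel and take their product. The first has 5 states tracking how much of the suffix `bbaa` has currently been matched; the second has 2 states tracking the count of `b`s modulo 2. A product state is a pair (one from each), accepting exactly when both do. After merging equivalent states the machine shrinks.
        a   b  
>  q0   q0  q1 
   q1   q1  q2 
   q2   q0  q3 
   q3   q4  q2 
   q4   q5  q2 
 * q5   q1  q2 
(> = start, * = accepting)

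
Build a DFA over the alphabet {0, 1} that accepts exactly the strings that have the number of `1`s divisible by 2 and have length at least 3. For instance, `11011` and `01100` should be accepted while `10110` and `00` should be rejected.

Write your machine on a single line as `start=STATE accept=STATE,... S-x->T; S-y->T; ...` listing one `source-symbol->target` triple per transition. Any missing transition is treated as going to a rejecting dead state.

Handle the two conditions separately and then intersect. One (2 states) tracks the count of `1`s modulo 2; the other (5 states) tracks the input length, saturating at 4. Each combined state is a pair, one component from each; accept when both components accept.
A 9-state machine:
        0   1  
>  q0   q1  q2 
   q1   q3  q4 
   q2   q4  q3 
   q3   q5  q6 
   q4   q6  q5 
 * q5   q7  q8 
   q6   q8  q7 
 * q7   q7  q8 
   q8   q8  q7 
(> = start, * = accepting)

start=q0; accept=q5,q7; q0-0->q1; q0-1->q2; q1-0->q3; q1-1->q4; q2-0->q4; q2-1->q3; q3-0->q5; q3-1->q6; q4-0->q6; q4-1->q5; q5-0->q7; q5-1->q8; q6-0->q8; q6-1->q7; q7-0->q7; q7-1->q8; q8-0->q8; q8-1->q7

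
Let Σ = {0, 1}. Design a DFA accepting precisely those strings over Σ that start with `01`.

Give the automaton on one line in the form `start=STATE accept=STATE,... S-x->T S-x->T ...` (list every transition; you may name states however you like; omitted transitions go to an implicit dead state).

Walk along `01` while the input agrees: from q0 take `0` to q1, and so on. Any deviation drops to the rejecting sink q3. Once q2 is reached the prefix is confirmed and every continuation is accepted.
A 4-state machine:
        0   1  
>  q0   q1  q3 
   q1   q3  q2 
 * q2   q2  q2 
   q3   q3  q3 
(> = start, * = accepting)

start=q0 accept=q2 q0-0->q1 q0-1->q3 q1-0->q3 q1-1->q2 q2-0->q2 q2-1->q2 q3-0->q3 q3-1->q3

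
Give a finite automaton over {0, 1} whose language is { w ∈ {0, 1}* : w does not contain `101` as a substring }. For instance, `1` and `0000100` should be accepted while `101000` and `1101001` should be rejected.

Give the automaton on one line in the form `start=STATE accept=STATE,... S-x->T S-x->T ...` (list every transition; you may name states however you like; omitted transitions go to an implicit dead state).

start=q0 accept=q0,q1,q2 q0-0->q0 q0-1->q1 q1-0->q2 q1-1->q1 q2-0->q0 q2-1->q3 q3-0->q3 q3-1->q3

Track partial matches of the forbidden pattern `101`. State q3 is a dead state reached once `101` has occurred; every other state accepts. q0 means no part of `101` is currently matched.
        0   1  
>* q0   q0  q1 
 * q1   q2  q1 
 * q2   q0  q3 
   q3   q3  q3 
(> = start, * = accepting)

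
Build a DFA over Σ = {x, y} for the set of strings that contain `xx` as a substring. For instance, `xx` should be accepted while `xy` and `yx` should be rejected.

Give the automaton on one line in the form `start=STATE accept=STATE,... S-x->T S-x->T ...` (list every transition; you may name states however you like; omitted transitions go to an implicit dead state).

start=s0 accept=s2 s0-x->s1 s0-y->s0 s1-x->s2 s1-y->s0 s2-x->s2 s2-y->s2

Track how much of `xx` has been matched so far: state s0 is no progress, s2 is the absorbing accept state reached once `xx` has occurred. Intermediate states record partial matches; on a mismatch, fall back to the longest reusable overlap.
        x   y  
>  s0   s1  s0 
   s1   s2  s0 
 * s2   s2  s2 
(> = start, * = accepting)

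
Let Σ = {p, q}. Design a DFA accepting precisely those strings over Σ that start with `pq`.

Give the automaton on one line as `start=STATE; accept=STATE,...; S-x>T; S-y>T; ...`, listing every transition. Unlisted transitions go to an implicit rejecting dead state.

start=A; accept=C; A-p>B; A-q>D; B-p>D; B-q>C; C-p>C; C-q>C; D-p>D; D-q>D

Walk along `pq` while the input agrees: from A take `p` to B, and so on. Any deviation drops to the rejecting sink D. Once C is reached the prefix is confirmed and every continuation is accepted.
       p  q 
>  A   B  D 
   B   D  C 
 * C   C  C 
   D   D  D 
(> = start, * = accepting)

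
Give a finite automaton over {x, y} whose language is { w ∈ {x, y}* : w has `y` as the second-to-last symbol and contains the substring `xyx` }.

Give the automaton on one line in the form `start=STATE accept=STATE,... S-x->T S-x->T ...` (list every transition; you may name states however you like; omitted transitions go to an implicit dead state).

start=q0 accept=q7,q10 q0-x->q1 q0-y->q2 q1-x->q3 q1-y->q4 q2-x->q5 q2-y->q6 q3-x->q3 q3-y->q4 q4-x->q7 q4-y->q6 q5-x->q3 q5-y->q4 q6-x->q5 q6-y->q6 q7-x->q8 q7-y->q9 q8-x->q8 q8-y->q9 q9-x->q7 q9-y->q10 q10-x->q7 q10-y->q10

Run two small machines in parallel and take their product. The first has 7 states tracking the last 2 symbols read; the second has 4 states tracking whether and how much of `xyx` has been seen. A product state is a pair (one from each), accepting exactly when both do.
          x    y  
>  q0     q1   q2 
   q1     q3   q4 
   q2     q5   q6 
   q3     q3   q4 
   q4     q7   q6 
   q5     q3   q4 
   q6     q5   q6 
 * q7     q8   q9 
   q8     q8   q9 
   q9     q7  q10 
 * q10    q7  q10 
(> = start, * = accepting)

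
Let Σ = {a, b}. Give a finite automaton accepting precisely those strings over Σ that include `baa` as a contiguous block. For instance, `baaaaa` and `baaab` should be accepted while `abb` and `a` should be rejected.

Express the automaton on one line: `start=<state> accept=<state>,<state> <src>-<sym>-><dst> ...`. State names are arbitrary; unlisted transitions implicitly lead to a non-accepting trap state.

States q0..q2 record the length of the longest prefix of `baa` that matches the current input suffix. Reaching q3 means `baa` has been seen, and we stay there forever. Accept from q3.
        a   b  
>  q0   q0  q1 
   q1   q2  q1 
   q2   q3  q1 
 * q3   q3  q3 
(> = start, * = accepting)

start=q0 accept=q3 q0-a->q0 q0-b->q1 q1-a->q2 q1-b->q1 q2-a->q3 q2-b->q1 q3-a->q3 q3-b->q3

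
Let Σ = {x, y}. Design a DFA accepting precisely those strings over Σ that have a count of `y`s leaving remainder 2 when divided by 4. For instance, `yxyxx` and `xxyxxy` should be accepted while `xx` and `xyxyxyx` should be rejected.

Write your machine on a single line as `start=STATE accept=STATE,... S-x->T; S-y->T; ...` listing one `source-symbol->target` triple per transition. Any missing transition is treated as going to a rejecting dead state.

The only thing that matters is how many `y`s have appeared, reduced mod 4. Use one state per residue: s0 for 0, …, s3 for 3. Reading `y` moves to the next residue; anything else stays put. s2 is accepting.
4 states suffice.
        x   y  
>  s0   s0  s1 
   s1   s1  s2 
 * s2   s2  s3 
   s3   s3  s0 
(> = start, * = accepting)

start=s0; accept=s2; s0-x->s0; s0-y->s1; s1-x->s1; s1-y->s2; s2-x->s2; s2-y->s3; s3-x->s3; s3-y->s0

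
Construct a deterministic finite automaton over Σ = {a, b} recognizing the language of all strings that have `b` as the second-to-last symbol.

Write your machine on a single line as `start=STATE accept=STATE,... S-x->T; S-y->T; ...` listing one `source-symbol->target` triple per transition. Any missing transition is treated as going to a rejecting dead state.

start=S0; accept=S5,S6; S0-a->S1; S0-b->S2; S1-a->S3; S1-b->S4; S2-a->S5; S2-b->S6; S3-a->S3; S3-b->S4; S4-a->S5; S4-b->S6; S5-a->S3; S5-b->S4; S6-a->S5; S6-b->S6

A DFA must remember the last 2 symbols (since which symbol is second-to-last isn't known until the input ends). Use one state per possible window of the last ≤2 symbols; accept from those whose window starts with `b`.
A 7-state machine:
        a   b  
>  S0   S1  S2 
   S1   S3  S4 
   S2   S5  S6 
   S3   S3  S4 
   S4   S5  S6 
 * S5   S3  S4 
 * S6   S5  S6 
(> = start, * = accepting)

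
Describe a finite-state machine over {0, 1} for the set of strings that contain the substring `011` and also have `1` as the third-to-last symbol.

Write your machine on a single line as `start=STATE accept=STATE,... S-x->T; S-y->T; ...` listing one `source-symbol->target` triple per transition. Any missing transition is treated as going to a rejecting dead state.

Build one automaton per condition and run them in lockstep. One (4 states) tracks whether and how much of `011` has been seen; the other (15 states) tracks the last 3 symbols read. Each combined state is a pair, one component from each; accept when both components accept. Equivalent product states are then merged.
11 states suffice.
          0    1  
>  S0     S1   S0 
   S1     S1   S2 
   S2     S1   S3 
   S3     S4   S5 
 * S4     S6   S7 
 * S5     S4   S5 
 * S6     S8   S9 
 * S7    S10   S3 
   S8     S8   S9 
   S9    S10   S3 
   S10    S6   S7 
(> = start, * = accepting)

start=S0; accept=S4,S5,S6,S7; S0-0->S1; S0-1->S0; S1-0->S1; S1-1->S2; S2-0->S1; S2-1->S3; S3-0->S4; S3-1->S5; S4-0->S6; S4-1->S7; S5-0->S4; S5-1->S5; S6-0->S8; S6-1->S9; S7-0->S10; S7-1->S3; S8-0->S8; S8-1->S9; S9-0->S10; S9-1->S3; S10-0->S6; S10-1->S7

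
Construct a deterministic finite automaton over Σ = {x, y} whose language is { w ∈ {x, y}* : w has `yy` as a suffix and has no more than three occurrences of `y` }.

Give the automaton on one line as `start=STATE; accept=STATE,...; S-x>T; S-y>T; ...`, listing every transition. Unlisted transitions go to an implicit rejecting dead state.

Run two small machines in parallel and take their product. One (3 states) tracks how much of the suffix `yy` has currently been matched; the other (5 states) tracks the count of `y`s, saturating at 4. Each combined state is a pair, one component from each; accept when both components accept. Equivalent product states are then merged.
A 7-state machine:
       x  y 
>  A   A  B 
   B   C  D 
   C   C  E 
 * D   F  G 
   E   F  G 
   F   F  F 
 * G   F  F 
(> = start, * = accepting)

start=A; accept=D,G; A-x>A; A-y>B; B-x>C; B-y>D; C-x>C; C-y>E; D-x>F; D-y>G; E-x>F; E-y>G; F-x>F; F-y>F; G-x>F; G-y>F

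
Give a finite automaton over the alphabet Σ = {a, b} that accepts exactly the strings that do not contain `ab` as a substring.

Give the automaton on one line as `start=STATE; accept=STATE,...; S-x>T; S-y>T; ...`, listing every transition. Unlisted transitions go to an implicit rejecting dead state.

start=q0; accept=q0,q1; q0-a>q1; q0-b>q0; q1-a>q1; q1-b>q2; q2-a>q2; q2-b>q2

Track partial matches of the forbidden pattern `ab`. State q2 is a dead state reached once `ab` has occurred; every other state accepts. q0 means no part of `ab` is currently matched.
A 3-state machine:
        a   b  
>* q0   q1  q0 
 * q1   q1  q2 
   q2   q2  q2 
(> = start, * = accepting)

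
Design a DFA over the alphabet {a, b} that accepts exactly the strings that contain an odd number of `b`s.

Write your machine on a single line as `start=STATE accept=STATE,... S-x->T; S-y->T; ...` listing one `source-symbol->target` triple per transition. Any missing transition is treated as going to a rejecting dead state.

start=S0; accept=S1; S0-a->S0; S0-b->S1; S1-a->S1; S1-b->S0

Keep the running count of `b`s modulo 2: each `b` advances along the cycle S0 → S1 → S0 while other symbols loop. Accept at S1.
With 2 states:
        a   b  
>  S0   S0  S1 
 * S1   S1  S0 
(> = start, * = accepting)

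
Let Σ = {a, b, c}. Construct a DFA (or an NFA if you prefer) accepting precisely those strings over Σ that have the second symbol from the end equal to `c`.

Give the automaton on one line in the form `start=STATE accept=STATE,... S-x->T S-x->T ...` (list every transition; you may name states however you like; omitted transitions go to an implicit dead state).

start=q0 accept=q10,q11,q12 q0-a->q1 q0-b->q2 q0-c->q3 q1-a->q4 q1-b->q5 q1-c->q6 q2-a->q7 q2-b->q8 q2-c->q9 q3-a->q10 q3-b->q11 q3-c->q12 q4-a->q4 q4-b->q5 q4-c->q6 q5-a->q7 q5-b->q8 q5-c->q9 q6-a->q10 q6-b->q11 q6-c->q12 q7-a->q4 q7-b->q5 q7-c->q6 q8-a->q7 q8-b->q8 q8-c->q9 q9-a->q10 q9-b->q11 q9-c->q12 q10-a->q4 q10-b->q5 q10-c->q6 q11-a->q7 q11-b->q8 q11-c->q9 q12-a->q10 q12-b->q11 q12-c->q12

Because acceptance depends on a position counted from the end, the machine has to buffer the most recent 2 symbols. Make each state the string of the last up-to-2 symbols read; on input `x` shift the window left and append `x`. Accept when the buffered window has length 2 and begins with `c`.
          a    b    c  
>  q0     q1   q2   q3 
   q1     q4   q5   q6 
   q2     q7   q8   q9 
   q3    q10  q11  q12 
   q4     q4   q5   q6 
   q5     q7   q8   q9 
   q6    q10  q11  q12 
   q7     q4   q5   q6 
   q8     q7   q8   q9 
   q9    q10  q11  q12 
 * q10    q4   q5   q6 
 * q11    q7   q8   q9 
 * q12   q10  q11  q12 
(> = start, * = accepting)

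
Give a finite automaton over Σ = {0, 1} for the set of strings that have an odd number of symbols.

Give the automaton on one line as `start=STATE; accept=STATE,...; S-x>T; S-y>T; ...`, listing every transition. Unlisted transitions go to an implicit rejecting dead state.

Only the length mod 2 matters, so use a 2-cycle: from any state, every input symbol moves to the next state, wrapping B back to A. Mark B accepting.
With 2 states:
       0  1 
>  A   B  B 
 * B   A  A 
(> = start, * = accepting)

start=A; accept=B; A-0>B; A-1>B; B-0>A; B-1>A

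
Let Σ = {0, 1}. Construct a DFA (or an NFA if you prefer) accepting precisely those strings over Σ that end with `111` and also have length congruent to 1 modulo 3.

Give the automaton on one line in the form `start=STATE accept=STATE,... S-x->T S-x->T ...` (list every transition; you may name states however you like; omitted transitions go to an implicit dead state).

Build one automaton per condition and run them in lockstep. One (4 states) tracks how much of the suffix `111` has currently been matched; the other (3 states) tracks the input length modulo 3. Each combined state is a pair, one component from each; accept when both components accept. Minimizing collapses redundant product states.
       0  1 
>  A   B  B 
   B   C  D 
   C   A  A 
   D   A  E 
   E   B  F 
 * F   C  D 
(> = start, * = accepting)

start=A accept=F A-0->B A-1->B B-0->C B-1->D C-0->A C-1->A D-0->A D-1->E E-0->B E-1->F F-0->C F-1->D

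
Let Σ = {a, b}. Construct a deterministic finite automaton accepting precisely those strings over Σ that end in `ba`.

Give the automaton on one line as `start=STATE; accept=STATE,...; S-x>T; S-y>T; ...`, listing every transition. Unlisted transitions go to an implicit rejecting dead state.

Let each state record the length of the longest suffix of the input read so far that is also a prefix of `ba`. q1 means the last symbol is `b`; q2 means the last 2 symbols are `ba`. Accept only at q2, where the string currently ends in `ba`.
A 3-state machine:
        a   b  
>  q0   q0  q1 
   q1   q2  q1 
 * q2   q0  q1 
(> = start, * = accepting)

start=q0; accept=q2; q0-a>q0; q0-b>q1; q1-a>q2; q1-b>q1; q2-a>q0; q2-b>q1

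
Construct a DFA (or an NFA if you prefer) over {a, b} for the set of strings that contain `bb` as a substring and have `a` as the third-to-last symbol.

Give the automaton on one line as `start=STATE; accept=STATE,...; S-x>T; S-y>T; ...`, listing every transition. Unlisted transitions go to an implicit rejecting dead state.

Handle the two conditions separately and then intersect. One (3 states) tracks whether and how much of `bb` has been seen; the other (15 states) tracks the last 3 symbols read. Each combined state is a pair, one component from each; accept when both components accept.
With 20 states:
          a    b  
>  q0     q1   q2 
   q1     q3   q4 
   q2     q5   q6 
   q3     q7   q8 
   q4     q9  q10 
   q5    q11  q12 
   q6    q13  q14 
   q7     q7   q8 
   q8     q9  q10 
   q9    q11  q12 
 * q10   q13  q14 
   q11    q7   q8 
   q12    q9  q10 
   q13   q15  q16 
   q14   q13  q14 
   q15   q17  q18 
   q16   q19  q10 
 * q17   q17  q18 
 * q18   q19  q10 
 * q19   q15  q16 
(> = start, * = accepting)

start=q0; accept=q10,q17,q18,q19; q0-a>q1; q0-b>q2; q1-a>q3; q1-b>q4; q2-a>q5; q2-b>q6; q3-a>q7; q3-b>q8; q4-a>q9; q4-b>q10; q5-a>q11; q5-b>q12; q6-a>q13; q6-b>q14; q7-a>q7; q7-b>q8; q8-a>q9; q8-b>q10; q9-a>q11; q9-b>q12; q10-a>q13; q10-b>q14; q11-a>q7; q11-b>q8; q12-a>q9; q12-b>q10; q13-a>q15; q13-b>q16; q14-a>q13; q14-b>q14; q15-a>q17; q15-b>q18; q16-a>q19; q16-b>q10; q17-a>q17; q17-b>q18; q18-a>q19; q18-b>q10; q19-a>q15; q19-b>q16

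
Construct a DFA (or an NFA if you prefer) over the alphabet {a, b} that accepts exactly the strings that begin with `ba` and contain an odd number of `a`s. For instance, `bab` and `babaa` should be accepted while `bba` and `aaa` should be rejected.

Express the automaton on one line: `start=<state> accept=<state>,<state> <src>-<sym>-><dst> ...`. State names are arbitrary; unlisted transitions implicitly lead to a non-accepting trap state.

start=q0 accept=q3 q0-a->q1 q0-b->q2 q1-a->q1 q1-b->q1 q2-a->q3 q2-b->q1 q3-a->q4 q3-b->q3 q4-a->q3 q4-b->q4

Build one automaton per condition and run them in lockstep. The first has 4 states tracking whether the input so far still matches the prefix `ba`; the second has 2 states tracking the count of `a`s modulo 2. A product state is a pair (one from each), accepting exactly when both do. Minimizing collapses redundant product states.
A 5-state machine:
        a   b  
>  q0   q1  q2 
   q1   q1  q1 
   q2   q3  q1 
 * q3   q4  q3 
   q4   q3  q4 
(> = start, * = accepting)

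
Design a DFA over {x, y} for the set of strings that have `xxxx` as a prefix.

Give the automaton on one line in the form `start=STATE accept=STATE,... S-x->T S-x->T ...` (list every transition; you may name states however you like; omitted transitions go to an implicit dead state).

start=q0 accept=q4 q0-x->q1 q0-y->q5 q1-x->q2 q1-y->q5 q2-x->q3 q2-y->q5 q3-x->q4 q3-y->q5 q4-x->q4 q4-y->q4 q5-x->q5 q5-y->q5

Check the first 4 symbols one by one: q0 through q3 record how many have matched `xxxx` so far; any wrong symbol goes to the dead state q5. After all 4 match we enter the accepting sink q4.
        x   y  
>  q0   q1  q5 
   q1   q2  q5 
   q2   q3  q5 
   q3   q4  q5 
 * q4   q4  q4 
   q5   q5  q5 
(> = start, * = accepting)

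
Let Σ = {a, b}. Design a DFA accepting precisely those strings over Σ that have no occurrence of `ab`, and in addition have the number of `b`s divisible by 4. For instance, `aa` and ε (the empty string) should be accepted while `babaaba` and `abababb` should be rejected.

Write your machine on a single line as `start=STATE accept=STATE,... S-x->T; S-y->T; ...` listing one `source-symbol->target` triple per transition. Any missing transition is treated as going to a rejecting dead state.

start=q0; accept=q0,q1; q0-a->q1; q0-b->q2; q1-a->q1; q1-b->q3; q2-a->q3; q2-b->q4; q3-a->q3; q3-b->q3; q4-a->q3; q4-b->q5; q5-a->q3; q5-b->q0

Build one automaton per condition and run them in lockstep. One (3 states) tracks partial matches of the forbidden pattern `ab`; the other (4 states) tracks the count of `b`s modulo 4. Each combined state is a pair, one component from each; accept when both components accept. After merging equivalent states the machine shrinks.
A 6-state machine:
        a   b  
>* q0   q1  q2 
 * q1   q1  q3 
   q2   q3  q4 
   q3   q3  q3 
   q4   q3  q5 
   q5   q3  q0 
(> = start, * = accepting)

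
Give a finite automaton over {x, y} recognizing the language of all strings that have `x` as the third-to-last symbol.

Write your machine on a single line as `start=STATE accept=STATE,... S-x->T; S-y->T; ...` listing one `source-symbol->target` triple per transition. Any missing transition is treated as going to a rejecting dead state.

A DFA must remember the last 3 symbols (since which symbol is third-to-last isn't known until the input ends). Use one state per possible window of the last ≤3 symbols; accept from those whose window starts with `x`.
With 15 states:
          x    y  
>  q0     q1   q2 
   q1     q3   q4 
   q2     q5   q6 
   q3     q7   q8 
   q4     q9  q10 
   q5    q11  q12 
   q6    q13  q14 
 * q7     q7   q8 
 * q8     q9  q10 
 * q9    q11  q12 
 * q10   q13  q14 
   q11    q7   q8 
   q12    q9  q10 
   q13   q11  q12 
   q14   q13  q14 
(> = start, * = accepting)

start=q0; accept=q7,q8,q9,q10; q0-x->q1; q0-y->q2; q1-x->q3; q1-y->q4; q2-x->q5; q2-y->q6; q3-x->q7; q3-y->q8; q4-x->q9; q4-y->q10; q5-x->q11; q5-y->q12; q6-x->q13; q6-y->q14; q7-x->q7; q7-y->q8; q8-x->q9; q8-y->q10; q9-x->q11; q9-y->q12; q10-x->q13; q10-y->q14; q11-x->q7; q11-y->q8; q12-x->q9; q12-y->q10; q13-x->q11; q13-y->q12; q14-x->q13; q14-y->q14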